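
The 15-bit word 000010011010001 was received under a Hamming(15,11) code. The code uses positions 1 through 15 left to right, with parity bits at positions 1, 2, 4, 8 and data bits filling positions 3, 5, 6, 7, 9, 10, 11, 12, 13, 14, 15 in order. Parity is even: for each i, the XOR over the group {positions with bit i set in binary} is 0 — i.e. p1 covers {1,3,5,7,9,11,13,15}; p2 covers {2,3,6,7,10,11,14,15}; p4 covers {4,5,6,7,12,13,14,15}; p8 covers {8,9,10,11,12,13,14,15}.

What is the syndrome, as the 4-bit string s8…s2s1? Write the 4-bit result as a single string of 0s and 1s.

0000

s1 (pos 1,3,5,7,9,11,13,15): 0⊕0⊕1⊕0⊕1⊕1⊕0⊕1 = 0
s2 (pos 2,3,6,7,10,11,14,15): 0⊕0⊕0⊕0⊕0⊕1⊕0⊕1 = 0
s4 (pos 4,5,6,7,12,13,14,15): 0⊕1⊕0⊕0⊕0⊕0⊕0⊕1 = 0
s8 (pos 8,9,10,11,12,13,14,15): 1⊕1⊕0⊕1⊕0⊕0⊕0⊕1 = 0
Syndrome s8…s1 = 0000 → no error.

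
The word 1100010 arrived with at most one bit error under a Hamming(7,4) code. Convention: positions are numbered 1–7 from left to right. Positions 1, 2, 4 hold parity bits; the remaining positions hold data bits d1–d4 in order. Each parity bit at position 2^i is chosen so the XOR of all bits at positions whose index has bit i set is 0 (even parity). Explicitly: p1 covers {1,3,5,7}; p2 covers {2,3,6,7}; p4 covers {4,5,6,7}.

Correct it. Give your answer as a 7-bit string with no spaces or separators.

s1 (pos 1,3,5,7): 1⊕0⊕0⊕0 = 1
s2 (pos 2,3,6,7): 1⊕0⊕1⊕0 = 0
s4 (pos 4,5,6,7): 0⊕0⊕1⊕0 = 1
Syndrome s4…s1 = 101 → error at position 5.
Flip position 5: 1100010 → 1100110

1100110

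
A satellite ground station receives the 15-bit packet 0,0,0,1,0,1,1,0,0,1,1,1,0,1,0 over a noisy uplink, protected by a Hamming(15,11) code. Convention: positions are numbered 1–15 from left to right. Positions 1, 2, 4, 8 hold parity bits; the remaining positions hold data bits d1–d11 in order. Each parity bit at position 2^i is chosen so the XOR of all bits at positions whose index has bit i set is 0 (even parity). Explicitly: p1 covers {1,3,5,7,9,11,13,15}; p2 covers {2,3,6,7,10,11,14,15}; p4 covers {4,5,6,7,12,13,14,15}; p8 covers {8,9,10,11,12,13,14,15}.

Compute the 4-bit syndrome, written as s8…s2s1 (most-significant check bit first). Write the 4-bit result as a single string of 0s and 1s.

0110

s1 (pos 1,3,5,7,9,11,13,15): 0⊕0⊕0⊕1⊕0⊕1⊕0⊕0 = 0
s2 (pos 2,3,6,7,10,11,14,15): 0⊕0⊕1⊕1⊕1⊕1⊕1⊕0 = 1
s4 (pos 4,5,6,7,12,13,14,15): 1⊕0⊕1⊕1⊕1⊕0⊕1⊕0 = 1
s8 (pos 8,9,10,11,12,13,14,15): 0⊕0⊕1⊕1⊕1⊕0⊕1⊕0 = 0
Syndrome s8…s1 = 0110 → error at position 6.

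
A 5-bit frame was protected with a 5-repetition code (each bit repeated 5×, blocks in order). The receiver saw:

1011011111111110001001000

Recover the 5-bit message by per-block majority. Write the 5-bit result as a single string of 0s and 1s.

11100

Block 1 (10110): 3 ones → 1
Block 2 (11111): 5 ones → 1
Block 3 (11111): 5 ones → 1
Block 4 (00010): 1 one → 0
Block 5 (01000): 1 one → 0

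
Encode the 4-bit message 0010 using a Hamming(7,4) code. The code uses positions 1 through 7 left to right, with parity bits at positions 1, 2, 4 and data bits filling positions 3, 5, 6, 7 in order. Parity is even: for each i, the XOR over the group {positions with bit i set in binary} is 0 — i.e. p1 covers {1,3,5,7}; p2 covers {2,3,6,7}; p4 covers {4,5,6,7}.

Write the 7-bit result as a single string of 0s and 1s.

0101010

Place data at non-parity positions: p1 p2 0 p4 0 1 0
p1 (pos 1,3,5,7): XOR of data positions = 0⊕0⊕0 = 0
p2 (pos 2,3,6,7): XOR of data positions = 0⊕1⊕0 = 1
p4 (pos 4,5,6,7): XOR of data positions = 0⊕1⊕0 = 1
Codeword: 0101010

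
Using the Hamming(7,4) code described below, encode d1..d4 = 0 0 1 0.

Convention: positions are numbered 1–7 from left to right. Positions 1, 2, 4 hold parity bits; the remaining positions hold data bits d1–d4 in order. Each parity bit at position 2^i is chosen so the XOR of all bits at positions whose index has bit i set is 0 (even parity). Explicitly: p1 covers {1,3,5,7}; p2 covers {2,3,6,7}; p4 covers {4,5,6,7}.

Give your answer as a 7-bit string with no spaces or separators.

Place data at non-parity positions: p1 p2 0 p4 0 1 0
p1 (pos 1,3,5,7): XOR of data positions = 0⊕0⊕0 = 0
p2 (pos 2,3,6,7): XOR of data positions = 0⊕1⊕0 = 1
p4 (pos 4,5,6,7): XOR of data positions = 0⊕1⊕0 = 1
Codeword: 0101010

0101010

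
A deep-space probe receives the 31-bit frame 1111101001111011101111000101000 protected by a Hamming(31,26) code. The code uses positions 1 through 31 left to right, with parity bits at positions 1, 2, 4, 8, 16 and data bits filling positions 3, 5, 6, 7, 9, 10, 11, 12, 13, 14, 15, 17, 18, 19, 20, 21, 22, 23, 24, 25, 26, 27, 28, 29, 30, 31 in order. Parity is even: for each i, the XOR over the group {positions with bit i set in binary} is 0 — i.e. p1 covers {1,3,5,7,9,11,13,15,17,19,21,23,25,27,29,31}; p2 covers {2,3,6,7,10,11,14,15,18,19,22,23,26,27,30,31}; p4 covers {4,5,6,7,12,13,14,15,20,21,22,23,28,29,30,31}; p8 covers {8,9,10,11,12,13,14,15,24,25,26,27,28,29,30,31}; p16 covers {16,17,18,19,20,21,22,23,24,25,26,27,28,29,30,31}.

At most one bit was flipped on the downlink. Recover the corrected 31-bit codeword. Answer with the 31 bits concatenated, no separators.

s1 (pos 1,3,5,7,9,11,13,15,17,19,21,23,25,27,29,31): 1⊕1⊕1⊕1⊕0⊕1⊕1⊕1⊕1⊕1⊕1⊕0⊕0⊕0⊕0⊕0 = 0
s2 (pos 2,3,6,7,10,11,14,15,18,19,22,23,26,27,30,31): 1⊕1⊕0⊕1⊕1⊕1⊕0⊕1⊕0⊕1⊕1⊕0⊕1⊕0⊕0⊕0 = 1
s4 (pos 4,5,6,7,12,13,14,15,20,21,22,23,28,29,30,31): 1⊕1⊕0⊕1⊕1⊕1⊕0⊕1⊕1⊕1⊕1⊕0⊕1⊕0⊕0⊕0 = 0
s8 (pos 8,9,10,11,12,13,14,15,24,25,26,27,28,29,30,31): 0⊕0⊕1⊕1⊕1⊕1⊕0⊕1⊕0⊕0⊕1⊕0⊕1⊕0⊕0⊕0 = 1
s16 (pos 16,17,18,19,20,21,22,23,24,25,26,27,28,29,30,31): 1⊕1⊕0⊕1⊕1⊕1⊕1⊕0⊕0⊕0⊕1⊕0⊕1⊕0⊕0⊕0 = 0
Syndrome s16…s1 = 01010 → error at position 10.
Flip position 10: 1111101001111011101111000101000 → 1111101000111011101111000101000

1111101000111011101111000101000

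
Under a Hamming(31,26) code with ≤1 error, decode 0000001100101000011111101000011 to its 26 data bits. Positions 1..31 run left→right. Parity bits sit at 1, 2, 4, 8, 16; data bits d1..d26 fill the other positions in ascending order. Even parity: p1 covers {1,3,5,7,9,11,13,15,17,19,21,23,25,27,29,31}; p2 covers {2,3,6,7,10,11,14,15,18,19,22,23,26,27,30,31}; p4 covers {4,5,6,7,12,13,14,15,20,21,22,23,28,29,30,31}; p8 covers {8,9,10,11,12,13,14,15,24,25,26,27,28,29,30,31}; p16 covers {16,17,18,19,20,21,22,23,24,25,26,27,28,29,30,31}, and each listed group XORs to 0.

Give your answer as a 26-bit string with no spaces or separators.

s1 (pos 1,3,5,7,9,11,13,15,17,19,21,23,25,27,29,31): 0⊕0⊕0⊕1⊕0⊕1⊕1⊕0⊕0⊕1⊕1⊕1⊕1⊕0⊕0⊕1 = 0
s2 (pos 2,3,6,7,10,11,14,15,18,19,22,23,26,27,30,31): 0⊕0⊕0⊕1⊕0⊕1⊕0⊕0⊕1⊕1⊕1⊕1⊕0⊕0⊕1⊕1 = 0
s4 (pos 4,5,6,7,12,13,14,15,20,21,22,23,28,29,30,31): 0⊕0⊕0⊕1⊕0⊕1⊕0⊕0⊕1⊕1⊕1⊕1⊕0⊕0⊕1⊕1 = 0
s8 (pos 8,9,10,11,12,13,14,15,24,25,26,27,28,29,30,31): 1⊕0⊕0⊕1⊕0⊕1⊕0⊕0⊕0⊕1⊕0⊕0⊕0⊕0⊕1⊕1 = 0
s16 (pos 16,17,18,19,20,21,22,23,24,25,26,27,28,29,30,31): 0⊕0⊕1⊕1⊕1⊕1⊕1⊕1⊕0⊕1⊕0⊕0⊕0⊕0⊕1⊕1 = 1
Syndrome s16…s1 = 10000 → error at position 16.
Flip position 16: 0000001100101000011111101000011 → 0000001100101001011111101000011
Read data bits from positions 3,5,6,7,9,10,11,12,13,14,15,17,18,19,20,21,22,23,24,25,26,27,28,29,30,31: 00010010100011111101000011

00010010100011111101000011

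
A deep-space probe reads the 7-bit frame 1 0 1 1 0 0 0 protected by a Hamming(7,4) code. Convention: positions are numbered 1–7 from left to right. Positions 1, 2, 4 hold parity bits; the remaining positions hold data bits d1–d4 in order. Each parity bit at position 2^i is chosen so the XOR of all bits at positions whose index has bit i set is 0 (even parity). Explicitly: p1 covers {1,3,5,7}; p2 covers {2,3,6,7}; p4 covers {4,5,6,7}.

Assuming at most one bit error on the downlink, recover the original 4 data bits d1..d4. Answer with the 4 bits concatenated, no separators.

1010

s1 (pos 1,3,5,7): 1⊕1⊕0⊕0 = 0
s2 (pos 2,3,6,7): 0⊕1⊕0⊕0 = 1
s4 (pos 4,5,6,7): 1⊕0⊕0⊕0 = 1
Syndrome s4…s1 = 110 → error at position 6.
Flip position 6: 1011000 → 1011010
Read data bits from positions 3,5,6,7: 1010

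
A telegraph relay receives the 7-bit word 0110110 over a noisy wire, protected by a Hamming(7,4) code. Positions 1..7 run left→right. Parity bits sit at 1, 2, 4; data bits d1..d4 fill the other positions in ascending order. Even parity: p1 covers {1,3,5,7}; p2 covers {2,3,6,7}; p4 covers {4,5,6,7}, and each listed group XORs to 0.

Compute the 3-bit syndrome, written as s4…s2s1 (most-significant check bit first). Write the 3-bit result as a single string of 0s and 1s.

s1 (pos 1,3,5,7): 0⊕1⊕1⊕0 = 0
s2 (pos 2,3,6,7): 1⊕1⊕1⊕0 = 1
s4 (pos 4,5,6,7): 0⊕1⊕1⊕0 = 0
Syndrome s4…s1 = 010 → error at position 2.

010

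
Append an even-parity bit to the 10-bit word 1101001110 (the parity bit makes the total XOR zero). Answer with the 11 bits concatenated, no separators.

XOR of the 10 data bits: 1⊕1⊕0⊕1⊕0⊕0⊕1⊕1⊕1⊕0 = 0
Parity bit = 0 (so all 11 bits XOR to 0).

11010011100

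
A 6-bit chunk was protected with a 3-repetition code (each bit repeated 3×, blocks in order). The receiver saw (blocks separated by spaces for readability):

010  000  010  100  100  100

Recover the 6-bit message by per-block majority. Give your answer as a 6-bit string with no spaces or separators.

000000

Block 1 (010): 1 one → 0
Block 2 (000): 0 ones → 0
Block 3 (010): 1 one → 0
Block 4 (100): 1 one → 0
Block 5 (100): 1 one → 0
Block 6 (100): 1 one → 0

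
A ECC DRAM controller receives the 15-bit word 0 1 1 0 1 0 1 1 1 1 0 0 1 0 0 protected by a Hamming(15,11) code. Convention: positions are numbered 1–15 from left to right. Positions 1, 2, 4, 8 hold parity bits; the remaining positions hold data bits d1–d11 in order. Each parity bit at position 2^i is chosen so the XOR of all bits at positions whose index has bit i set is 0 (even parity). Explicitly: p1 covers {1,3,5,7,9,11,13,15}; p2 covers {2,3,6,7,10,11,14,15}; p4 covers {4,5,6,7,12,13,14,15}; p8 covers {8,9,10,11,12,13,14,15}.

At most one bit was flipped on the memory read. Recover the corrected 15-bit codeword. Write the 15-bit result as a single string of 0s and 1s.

s1 (pos 1,3,5,7,9,11,13,15): 0⊕1⊕1⊕1⊕1⊕0⊕1⊕0 = 1
s2 (pos 2,3,6,7,10,11,14,15): 1⊕1⊕0⊕1⊕1⊕0⊕0⊕0 = 0
s4 (pos 4,5,6,7,12,13,14,15): 0⊕1⊕0⊕1⊕0⊕1⊕0⊕0 = 1
s8 (pos 8,9,10,11,12,13,14,15): 1⊕1⊕1⊕0⊕0⊕1⊕0⊕0 = 0
Syndrome s8…s1 = 0101 → error at position 5.
Flip position 5: 011010111100100 → 011000111100100

011000111100100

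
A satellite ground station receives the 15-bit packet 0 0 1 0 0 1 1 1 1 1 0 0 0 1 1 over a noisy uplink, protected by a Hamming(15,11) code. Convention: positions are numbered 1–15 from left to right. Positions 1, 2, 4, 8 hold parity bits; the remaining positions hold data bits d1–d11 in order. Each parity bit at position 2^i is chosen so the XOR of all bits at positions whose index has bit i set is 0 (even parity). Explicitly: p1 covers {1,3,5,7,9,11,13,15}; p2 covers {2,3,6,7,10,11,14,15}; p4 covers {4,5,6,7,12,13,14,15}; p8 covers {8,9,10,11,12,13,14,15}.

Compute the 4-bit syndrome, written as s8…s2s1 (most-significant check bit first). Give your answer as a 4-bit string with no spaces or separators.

s1 (pos 1,3,5,7,9,11,13,15): 0⊕1⊕0⊕1⊕1⊕0⊕0⊕1 = 0
s2 (pos 2,3,6,7,10,11,14,15): 0⊕1⊕1⊕1⊕1⊕0⊕1⊕1 = 0
s4 (pos 4,5,6,7,12,13,14,15): 0⊕0⊕1⊕1⊕0⊕0⊕1⊕1 = 0
s8 (pos 8,9,10,11,12,13,14,15): 1⊕1⊕1⊕0⊕0⊕0⊕1⊕1 = 1
Syndrome s8…s1 = 1000 → error at position 8.

1000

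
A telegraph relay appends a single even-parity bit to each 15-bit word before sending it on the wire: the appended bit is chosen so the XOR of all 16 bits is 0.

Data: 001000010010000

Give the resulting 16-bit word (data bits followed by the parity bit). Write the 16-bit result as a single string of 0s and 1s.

XOR of the 15 data bits: 0⊕0⊕1⊕0⊕0⊕0⊕0⊕1⊕0⊕0⊕1⊕0⊕0⊕0⊕0 = 1
Parity bit = 1 (so all 16 bits XOR to 0).

0010000100100001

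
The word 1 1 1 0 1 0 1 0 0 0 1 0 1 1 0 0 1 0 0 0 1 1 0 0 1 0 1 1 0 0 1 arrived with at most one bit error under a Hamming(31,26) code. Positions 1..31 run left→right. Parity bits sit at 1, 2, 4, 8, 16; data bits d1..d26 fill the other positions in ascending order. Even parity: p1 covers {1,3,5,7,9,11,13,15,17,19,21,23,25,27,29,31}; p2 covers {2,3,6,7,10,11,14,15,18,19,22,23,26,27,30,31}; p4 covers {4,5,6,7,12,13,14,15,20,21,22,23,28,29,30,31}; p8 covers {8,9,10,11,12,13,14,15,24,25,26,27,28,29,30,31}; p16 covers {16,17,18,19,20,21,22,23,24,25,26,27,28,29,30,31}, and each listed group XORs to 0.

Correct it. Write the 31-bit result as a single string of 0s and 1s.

1110101000101100100011000011001

s1 (pos 1,3,5,7,9,11,13,15,17,19,21,23,25,27,29,31): 1⊕1⊕1⊕1⊕0⊕1⊕1⊕0⊕1⊕0⊕1⊕0⊕1⊕1⊕0⊕1 = 1
s2 (pos 2,3,6,7,10,11,14,15,18,19,22,23,26,27,30,31): 1⊕1⊕0⊕1⊕0⊕1⊕1⊕0⊕0⊕0⊕1⊕0⊕0⊕1⊕0⊕1 = 0
s4 (pos 4,5,6,7,12,13,14,15,20,21,22,23,28,29,30,31): 0⊕1⊕0⊕1⊕0⊕1⊕1⊕0⊕0⊕1⊕1⊕0⊕1⊕0⊕0⊕1 = 0
s8 (pos 8,9,10,11,12,13,14,15,24,25,26,27,28,29,30,31): 0⊕0⊕0⊕1⊕0⊕1⊕1⊕0⊕0⊕1⊕0⊕1⊕1⊕0⊕0⊕1 = 1
s16 (pos 16,17,18,19,20,21,22,23,24,25,26,27,28,29,30,31): 0⊕1⊕0⊕0⊕0⊕1⊕1⊕0⊕0⊕1⊕0⊕1⊕1⊕0⊕0⊕1 = 1
Syndrome s16…s1 = 11001 → error at position 25.
Flip position 25: 1110101000101100100011001011001 → 1110101000101100100011000011001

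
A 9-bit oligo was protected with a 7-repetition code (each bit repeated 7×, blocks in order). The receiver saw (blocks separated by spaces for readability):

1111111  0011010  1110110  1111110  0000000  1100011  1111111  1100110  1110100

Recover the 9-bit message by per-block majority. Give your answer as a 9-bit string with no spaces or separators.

Block 1 (1111111): 7 ones → 1
Block 2 (0011010): 3 ones → 0
Block 3 (1110110): 5 ones → 1
Block 4 (1111110): 6 ones → 1
Block 5 (0000000): 0 ones → 0
Block 6 (1100011): 4 ones → 1
Block 7 (1111111): 7 ones → 1
Block 8 (1100110): 4 ones → 1
Block 9 (1110100): 4 ones → 1

101101111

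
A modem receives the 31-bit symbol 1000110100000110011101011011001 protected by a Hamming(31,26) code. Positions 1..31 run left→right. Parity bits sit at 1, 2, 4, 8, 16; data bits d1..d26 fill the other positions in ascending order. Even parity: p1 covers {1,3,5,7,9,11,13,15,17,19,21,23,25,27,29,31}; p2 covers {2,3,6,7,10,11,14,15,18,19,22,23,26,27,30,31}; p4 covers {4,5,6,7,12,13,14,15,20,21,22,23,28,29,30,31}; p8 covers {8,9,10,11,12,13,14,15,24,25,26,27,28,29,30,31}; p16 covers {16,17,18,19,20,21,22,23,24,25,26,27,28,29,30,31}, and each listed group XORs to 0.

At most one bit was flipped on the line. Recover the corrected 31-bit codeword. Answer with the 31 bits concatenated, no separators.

1000110100000110111101011011001

s1 (pos 1,3,5,7,9,11,13,15,17,19,21,23,25,27,29,31): 1⊕0⊕1⊕0⊕0⊕0⊕0⊕1⊕0⊕1⊕0⊕0⊕1⊕1⊕0⊕1 = 1
s2 (pos 2,3,6,7,10,11,14,15,18,19,22,23,26,27,30,31): 0⊕0⊕1⊕0⊕0⊕0⊕1⊕1⊕1⊕1⊕1⊕0⊕0⊕1⊕0⊕1 = 0
s4 (pos 4,5,6,7,12,13,14,15,20,21,22,23,28,29,30,31): 0⊕1⊕1⊕0⊕0⊕0⊕1⊕1⊕1⊕0⊕1⊕0⊕1⊕0⊕0⊕1 = 0
s8 (pos 8,9,10,11,12,13,14,15,24,25,26,27,28,29,30,31): 1⊕0⊕0⊕0⊕0⊕0⊕1⊕1⊕1⊕1⊕0⊕1⊕1⊕0⊕0⊕1 = 0
s16 (pos 16,17,18,19,20,21,22,23,24,25,26,27,28,29,30,31): 0⊕0⊕1⊕1⊕1⊕0⊕1⊕0⊕1⊕1⊕0⊕1⊕1⊕0⊕0⊕1 = 1
Syndrome s16…s1 = 10001 → error at position 17.
Flip position 17: 1000110100000110011101011011001 → 1000110100000110111101011011001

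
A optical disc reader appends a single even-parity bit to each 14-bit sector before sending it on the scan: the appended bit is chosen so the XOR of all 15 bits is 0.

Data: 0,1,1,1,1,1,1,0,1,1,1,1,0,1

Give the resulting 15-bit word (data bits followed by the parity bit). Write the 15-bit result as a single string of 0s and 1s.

XOR of the 14 data bits: 0⊕1⊕1⊕1⊕1⊕1⊕1⊕0⊕1⊕1⊕1⊕1⊕0⊕1 = 1
Parity bit = 1 (so all 15 bits XOR to 0).

011111101111011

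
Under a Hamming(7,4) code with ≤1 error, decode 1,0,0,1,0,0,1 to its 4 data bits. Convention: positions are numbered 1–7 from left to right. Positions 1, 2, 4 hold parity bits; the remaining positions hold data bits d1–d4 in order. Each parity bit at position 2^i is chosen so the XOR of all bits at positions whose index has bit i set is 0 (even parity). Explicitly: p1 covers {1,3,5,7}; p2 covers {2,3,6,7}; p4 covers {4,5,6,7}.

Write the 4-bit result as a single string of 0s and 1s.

s1 (pos 1,3,5,7): 1⊕0⊕0⊕1 = 0
s2 (pos 2,3,6,7): 0⊕0⊕0⊕1 = 1
s4 (pos 4,5,6,7): 1⊕0⊕0⊕1 = 0
Syndrome s4…s1 = 010 → error at position 2.
Flip position 2: 1001001 → 1101001
Read data bits from positions 3,5,6,7: 0001

0001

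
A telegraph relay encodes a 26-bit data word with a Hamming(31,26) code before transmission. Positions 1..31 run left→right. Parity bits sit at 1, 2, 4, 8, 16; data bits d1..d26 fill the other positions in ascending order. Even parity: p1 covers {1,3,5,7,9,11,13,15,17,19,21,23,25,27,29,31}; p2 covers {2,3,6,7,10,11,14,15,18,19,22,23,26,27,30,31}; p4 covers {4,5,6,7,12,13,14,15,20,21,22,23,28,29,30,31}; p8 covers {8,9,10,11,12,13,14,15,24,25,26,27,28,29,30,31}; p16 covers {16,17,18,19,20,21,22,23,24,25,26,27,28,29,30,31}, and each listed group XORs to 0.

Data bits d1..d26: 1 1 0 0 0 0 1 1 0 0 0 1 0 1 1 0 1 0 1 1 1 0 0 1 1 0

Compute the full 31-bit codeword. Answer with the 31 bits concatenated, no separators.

1010100100110001101101011100110

Place data at non-parity positions: p1 p2 1 p4 1 0 0 p8 0 0 1 1 0 0 0 p16 1 0 1 1 0 1 0 1 1 1 0 0 1 1 0
p1 (pos 1,3,5,7,9,11,13,15,17,19,21,23,25,27,29,31): XOR of data positions = 1⊕1⊕0⊕0⊕1⊕0⊕0⊕1⊕1⊕0⊕0⊕1⊕0⊕1⊕0 = 1
p2 (pos 2,3,6,7,10,11,14,15,18,19,22,23,26,27,30,31): XOR of data positions = 1⊕0⊕0⊕0⊕1⊕0⊕0⊕0⊕1⊕1⊕0⊕1⊕0⊕1⊕0 = 0
p4 (pos 4,5,6,7,12,13,14,15,20,21,22,23,28,29,30,31): XOR of data positions = 1⊕0⊕0⊕1⊕0⊕0⊕0⊕1⊕0⊕1⊕0⊕0⊕1⊕1⊕0 = 0
p8 (pos 8,9,10,11,12,13,14,15,24,25,26,27,28,29,30,31): XOR of data positions = 0⊕0⊕1⊕1⊕0⊕0⊕0⊕1⊕1⊕1⊕0⊕0⊕1⊕1⊕0 = 1
p16 (pos 16,17,18,19,20,21,22,23,24,25,26,27,28,29,30,31): XOR of data positions = 1⊕0⊕1⊕1⊕0⊕1⊕0⊕1⊕1⊕1⊕0⊕0⊕1⊕1⊕0 = 1
Codeword: 1010100100110001101101011100110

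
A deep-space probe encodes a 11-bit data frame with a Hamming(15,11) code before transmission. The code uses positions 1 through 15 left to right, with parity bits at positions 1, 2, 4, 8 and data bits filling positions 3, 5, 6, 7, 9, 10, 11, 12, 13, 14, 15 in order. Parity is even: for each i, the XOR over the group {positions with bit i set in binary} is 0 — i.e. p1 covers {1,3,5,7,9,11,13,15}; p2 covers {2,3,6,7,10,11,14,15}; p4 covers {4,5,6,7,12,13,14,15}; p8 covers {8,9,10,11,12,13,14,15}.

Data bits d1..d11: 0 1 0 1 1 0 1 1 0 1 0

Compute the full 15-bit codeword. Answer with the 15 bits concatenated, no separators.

010010101011010

Place data at non-parity positions: p1 p2 0 p4 1 0 1 p8 1 0 1 1 0 1 0
p1 (pos 1,3,5,7,9,11,13,15): XOR of data positions = 0⊕1⊕1⊕1⊕1⊕0⊕0 = 0
p2 (pos 2,3,6,7,10,11,14,15): XOR of data positions = 0⊕0⊕1⊕0⊕1⊕1⊕0 = 1
p4 (pos 4,5,6,7,12,13,14,15): XOR of data positions = 1⊕0⊕1⊕1⊕0⊕1⊕0 = 0
p8 (pos 8,9,10,11,12,13,14,15): XOR of data positions = 1⊕0⊕1⊕1⊕0⊕1⊕0 = 0
Codeword: 010010101011010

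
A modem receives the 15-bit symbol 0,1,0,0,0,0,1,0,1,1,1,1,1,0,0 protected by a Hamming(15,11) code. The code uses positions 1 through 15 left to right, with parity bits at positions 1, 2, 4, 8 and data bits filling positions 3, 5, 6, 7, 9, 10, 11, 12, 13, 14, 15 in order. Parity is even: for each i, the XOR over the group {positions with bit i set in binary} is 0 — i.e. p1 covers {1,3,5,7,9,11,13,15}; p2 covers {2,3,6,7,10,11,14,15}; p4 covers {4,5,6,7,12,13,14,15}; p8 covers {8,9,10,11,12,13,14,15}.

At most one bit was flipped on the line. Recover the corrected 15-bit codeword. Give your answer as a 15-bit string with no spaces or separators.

010000101110100

s1 (pos 1,3,5,7,9,11,13,15): 0⊕0⊕0⊕1⊕1⊕1⊕1⊕0 = 0
s2 (pos 2,3,6,7,10,11,14,15): 1⊕0⊕0⊕1⊕1⊕1⊕0⊕0 = 0
s4 (pos 4,5,6,7,12,13,14,15): 0⊕0⊕0⊕1⊕1⊕1⊕0⊕0 = 1
s8 (pos 8,9,10,11,12,13,14,15): 0⊕1⊕1⊕1⊕1⊕1⊕0⊕0 = 1
Syndrome s8…s1 = 1100 → error at position 12.
Flip position 12: 010000101111100 → 010000101110100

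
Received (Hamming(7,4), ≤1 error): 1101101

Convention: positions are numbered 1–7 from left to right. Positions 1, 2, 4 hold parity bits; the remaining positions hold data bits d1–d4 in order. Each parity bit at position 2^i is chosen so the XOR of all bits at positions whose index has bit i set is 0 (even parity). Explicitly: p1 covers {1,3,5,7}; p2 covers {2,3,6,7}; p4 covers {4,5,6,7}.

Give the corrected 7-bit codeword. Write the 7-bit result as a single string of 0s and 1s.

s1 (pos 1,3,5,7): 1⊕0⊕1⊕1 = 1
s2 (pos 2,3,6,7): 1⊕0⊕0⊕1 = 0
s4 (pos 4,5,6,7): 1⊕1⊕0⊕1 = 1
Syndrome s4…s1 = 101 → error at position 5.
Flip position 5: 1101101 → 1101001

1101001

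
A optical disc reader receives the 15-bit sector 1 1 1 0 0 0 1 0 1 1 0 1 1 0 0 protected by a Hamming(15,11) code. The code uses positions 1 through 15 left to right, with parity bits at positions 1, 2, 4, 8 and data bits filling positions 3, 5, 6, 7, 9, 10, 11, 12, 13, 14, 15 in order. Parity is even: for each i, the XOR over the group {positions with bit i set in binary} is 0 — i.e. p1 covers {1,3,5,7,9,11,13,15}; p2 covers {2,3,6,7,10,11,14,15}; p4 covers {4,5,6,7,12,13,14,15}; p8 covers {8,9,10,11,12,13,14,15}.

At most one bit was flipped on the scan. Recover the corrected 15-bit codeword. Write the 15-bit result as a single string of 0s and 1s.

s1 (pos 1,3,5,7,9,11,13,15): 1⊕1⊕0⊕1⊕1⊕0⊕1⊕0 = 1
s2 (pos 2,3,6,7,10,11,14,15): 1⊕1⊕0⊕1⊕1⊕0⊕0⊕0 = 0
s4 (pos 4,5,6,7,12,13,14,15): 0⊕0⊕0⊕1⊕1⊕1⊕0⊕0 = 1
s8 (pos 8,9,10,11,12,13,14,15): 0⊕1⊕1⊕0⊕1⊕1⊕0⊕0 = 0
Syndrome s8…s1 = 0101 → error at position 5.
Flip position 5: 111000101101100 → 111010101101100

111010101101100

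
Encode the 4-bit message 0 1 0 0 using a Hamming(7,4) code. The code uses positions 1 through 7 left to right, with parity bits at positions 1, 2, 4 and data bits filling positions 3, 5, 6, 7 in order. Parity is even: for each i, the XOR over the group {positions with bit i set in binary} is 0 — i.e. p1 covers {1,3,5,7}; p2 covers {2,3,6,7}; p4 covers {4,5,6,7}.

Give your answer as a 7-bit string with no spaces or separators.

1001100

Place data at non-parity positions: p1 p2 0 p4 1 0 0
p1 (pos 1,3,5,7): XOR of data positions = 0⊕1⊕0 = 1
p2 (pos 2,3,6,7): XOR of data positions = 0⊕0⊕0 = 0
p4 (pos 4,5,6,7): XOR of data positions = 1⊕0⊕0 = 1
Codeword: 1001100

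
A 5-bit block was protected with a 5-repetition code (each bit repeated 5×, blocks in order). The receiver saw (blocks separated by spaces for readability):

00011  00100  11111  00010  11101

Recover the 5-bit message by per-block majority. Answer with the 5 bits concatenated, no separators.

Block 1 (00011): 2 ones → 0
Block 2 (00100): 1 one → 0
Block 3 (11111): 5 ones → 1
Block 4 (00010): 1 one → 0
Block 5 (11101): 4 ones → 1

00101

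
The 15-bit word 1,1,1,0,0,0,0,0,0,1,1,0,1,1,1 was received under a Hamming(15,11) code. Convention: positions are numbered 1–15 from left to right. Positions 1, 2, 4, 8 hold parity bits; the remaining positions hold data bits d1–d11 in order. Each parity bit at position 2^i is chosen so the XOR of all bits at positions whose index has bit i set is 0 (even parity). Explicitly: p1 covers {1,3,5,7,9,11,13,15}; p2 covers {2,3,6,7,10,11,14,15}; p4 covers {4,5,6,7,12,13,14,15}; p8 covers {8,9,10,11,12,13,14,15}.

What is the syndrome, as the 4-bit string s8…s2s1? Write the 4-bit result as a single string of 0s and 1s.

1101

s1 (pos 1,3,5,7,9,11,13,15): 1⊕1⊕0⊕0⊕0⊕1⊕1⊕1 = 1
s2 (pos 2,3,6,7,10,11,14,15): 1⊕1⊕0⊕0⊕1⊕1⊕1⊕1 = 0
s4 (pos 4,5,6,7,12,13,14,15): 0⊕0⊕0⊕0⊕0⊕1⊕1⊕1 = 1
s8 (pos 8,9,10,11,12,13,14,15): 0⊕0⊕1⊕1⊕0⊕1⊕1⊕1 = 1
Syndrome s8…s1 = 1101 → error at position 13.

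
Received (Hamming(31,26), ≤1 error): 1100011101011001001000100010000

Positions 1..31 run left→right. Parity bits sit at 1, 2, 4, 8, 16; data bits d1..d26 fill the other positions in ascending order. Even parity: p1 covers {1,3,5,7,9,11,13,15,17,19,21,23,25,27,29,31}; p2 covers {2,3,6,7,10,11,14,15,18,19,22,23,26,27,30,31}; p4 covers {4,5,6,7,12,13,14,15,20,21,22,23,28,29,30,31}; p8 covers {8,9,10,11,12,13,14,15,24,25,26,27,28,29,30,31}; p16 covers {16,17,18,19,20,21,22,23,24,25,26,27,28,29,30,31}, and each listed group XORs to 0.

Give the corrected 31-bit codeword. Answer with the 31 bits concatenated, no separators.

1100011101011101001000100010000

s1 (pos 1,3,5,7,9,11,13,15,17,19,21,23,25,27,29,31): 1⊕0⊕0⊕1⊕0⊕0⊕1⊕0⊕0⊕1⊕0⊕1⊕0⊕1⊕0⊕0 = 0
s2 (pos 2,3,6,7,10,11,14,15,18,19,22,23,26,27,30,31): 1⊕0⊕1⊕1⊕1⊕0⊕0⊕0⊕0⊕1⊕0⊕1⊕0⊕1⊕0⊕0 = 1
s4 (pos 4,5,6,7,12,13,14,15,20,21,22,23,28,29,30,31): 0⊕0⊕1⊕1⊕1⊕1⊕0⊕0⊕0⊕0⊕0⊕1⊕0⊕0⊕0⊕0 = 1
s8 (pos 8,9,10,11,12,13,14,15,24,25,26,27,28,29,30,31): 1⊕0⊕1⊕0⊕1⊕1⊕0⊕0⊕0⊕0⊕0⊕1⊕0⊕0⊕0⊕0 = 1
s16 (pos 16,17,18,19,20,21,22,23,24,25,26,27,28,29,30,31): 1⊕0⊕0⊕1⊕0⊕0⊕0⊕1⊕0⊕0⊕0⊕1⊕0⊕0⊕0⊕0 = 0
Syndrome s16…s1 = 01110 → error at position 14.
Flip position 14: 1100011101011001001000100010000 → 1100011101011101001000100010000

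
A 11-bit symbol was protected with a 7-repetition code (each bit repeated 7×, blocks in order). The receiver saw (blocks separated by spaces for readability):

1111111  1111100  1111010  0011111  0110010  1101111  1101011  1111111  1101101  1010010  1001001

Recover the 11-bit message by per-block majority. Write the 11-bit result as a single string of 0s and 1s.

11110111100

Block 1 (1111111): 7 ones → 1
Block 2 (1111100): 5 ones → 1
Block 3 (1111010): 5 ones → 1
Block 4 (0011111): 5 ones → 1
Block 5 (0110010): 3 ones → 0
Block 6 (1101111): 6 ones → 1
Block 7 (1101011): 5 ones → 1
Block 8 (1111111): 7 ones → 1
Block 9 (1101101): 5 ones → 1
Block 10 (1010010): 3 ones → 0
Block 11 (1001001): 3 ones → 0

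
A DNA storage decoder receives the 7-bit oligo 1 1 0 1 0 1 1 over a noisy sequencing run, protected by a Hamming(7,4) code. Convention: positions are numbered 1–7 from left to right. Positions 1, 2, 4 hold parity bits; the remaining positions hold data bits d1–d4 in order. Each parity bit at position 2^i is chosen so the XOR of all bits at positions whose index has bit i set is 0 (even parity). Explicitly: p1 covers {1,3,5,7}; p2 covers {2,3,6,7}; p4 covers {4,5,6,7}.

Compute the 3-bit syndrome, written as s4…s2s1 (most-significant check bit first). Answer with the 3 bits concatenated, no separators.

s1 (pos 1,3,5,7): 1⊕0⊕0⊕1 = 0
s2 (pos 2,3,6,7): 1⊕0⊕1⊕1 = 1
s4 (pos 4,5,6,7): 1⊕0⊕1⊕1 = 1
Syndrome s4…s1 = 110 → error at position 6.

110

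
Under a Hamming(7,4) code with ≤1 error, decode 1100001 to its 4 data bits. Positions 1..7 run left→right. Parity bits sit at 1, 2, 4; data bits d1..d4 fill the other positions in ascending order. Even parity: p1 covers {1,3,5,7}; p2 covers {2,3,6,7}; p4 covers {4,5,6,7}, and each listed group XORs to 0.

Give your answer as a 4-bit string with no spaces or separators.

0001

s1 (pos 1,3,5,7): 1⊕0⊕0⊕1 = 0
s2 (pos 2,3,6,7): 1⊕0⊕0⊕1 = 0
s4 (pos 4,5,6,7): 0⊕0⊕0⊕1 = 1
Syndrome s4…s1 = 100 → error at position 4.
Flip position 4: 1100001 → 1101001
Read data bits from positions 3,5,6,7: 0001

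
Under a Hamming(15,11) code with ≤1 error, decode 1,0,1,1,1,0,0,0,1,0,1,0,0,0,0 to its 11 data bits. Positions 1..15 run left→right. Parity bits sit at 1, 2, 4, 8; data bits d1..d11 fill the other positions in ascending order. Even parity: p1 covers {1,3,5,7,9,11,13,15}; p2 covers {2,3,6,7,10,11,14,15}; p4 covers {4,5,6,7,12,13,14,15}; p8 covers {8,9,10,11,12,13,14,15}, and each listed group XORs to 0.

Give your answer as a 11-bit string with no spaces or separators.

s1 (pos 1,3,5,7,9,11,13,15): 1⊕1⊕1⊕0⊕1⊕1⊕0⊕0 = 1
s2 (pos 2,3,6,7,10,11,14,15): 0⊕1⊕0⊕0⊕0⊕1⊕0⊕0 = 0
s4 (pos 4,5,6,7,12,13,14,15): 1⊕1⊕0⊕0⊕0⊕0⊕0⊕0 = 0
s8 (pos 8,9,10,11,12,13,14,15): 0⊕1⊕0⊕1⊕0⊕0⊕0⊕0 = 0
Syndrome s8…s1 = 0001 → error at position 1.
Flip position 1: 101110001010000 → 001110001010000
Read data bits from positions 3,5,6,7,9,10,11,12,13,14,15: 11001010000

11001010000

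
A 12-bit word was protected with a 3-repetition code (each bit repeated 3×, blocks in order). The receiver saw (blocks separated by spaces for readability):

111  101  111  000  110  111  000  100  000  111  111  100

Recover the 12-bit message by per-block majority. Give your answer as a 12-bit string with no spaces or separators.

111011000110

Block 1 (111): 3 ones → 1
Block 2 (101): 2 ones → 1
Block 3 (111): 3 ones → 1
Block 4 (000): 0 ones → 0
Block 5 (110): 2 ones → 1
Block 6 (111): 3 ones → 1
Block 7 (000): 0 ones → 0
Block 8 (100): 1 one → 0
Block 9 (000): 0 ones → 0
Block 10 (111): 3 ones → 1
Block 11 (111): 3 ones → 1
Block 12 (100): 1 one → 0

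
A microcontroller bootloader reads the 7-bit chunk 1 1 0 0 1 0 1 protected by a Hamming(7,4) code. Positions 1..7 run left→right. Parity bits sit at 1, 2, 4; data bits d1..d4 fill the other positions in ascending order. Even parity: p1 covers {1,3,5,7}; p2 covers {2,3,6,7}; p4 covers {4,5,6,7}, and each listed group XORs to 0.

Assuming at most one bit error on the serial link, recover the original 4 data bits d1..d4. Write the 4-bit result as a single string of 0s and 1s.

0101

s1 (pos 1,3,5,7): 1⊕0⊕1⊕1 = 1
s2 (pos 2,3,6,7): 1⊕0⊕0⊕1 = 0
s4 (pos 4,5,6,7): 0⊕1⊕0⊕1 = 0
Syndrome s4…s1 = 001 → error at position 1.
Flip position 1: 1100101 → 0100101
Read data bits from positions 3,5,6,7: 0101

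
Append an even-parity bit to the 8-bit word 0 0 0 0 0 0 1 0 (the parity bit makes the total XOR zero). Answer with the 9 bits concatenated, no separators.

XOR of the 8 data bits: 0⊕0⊕0⊕0⊕0⊕0⊕1⊕0 = 1
Parity bit = 1 (so all 9 bits XOR to 0).

000000101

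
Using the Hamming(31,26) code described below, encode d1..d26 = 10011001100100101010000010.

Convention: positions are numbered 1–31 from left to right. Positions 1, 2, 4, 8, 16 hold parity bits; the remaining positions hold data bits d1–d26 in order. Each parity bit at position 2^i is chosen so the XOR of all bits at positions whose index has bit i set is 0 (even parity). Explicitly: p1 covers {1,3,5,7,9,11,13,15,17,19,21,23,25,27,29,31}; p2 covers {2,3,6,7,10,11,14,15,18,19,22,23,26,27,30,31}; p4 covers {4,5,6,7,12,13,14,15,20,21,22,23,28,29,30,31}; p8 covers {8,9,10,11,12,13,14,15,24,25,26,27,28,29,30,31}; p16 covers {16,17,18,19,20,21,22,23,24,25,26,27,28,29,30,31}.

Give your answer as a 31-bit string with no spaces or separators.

Place data at non-parity positions: p1 p2 1 p4 0 0 1 p8 1 0 0 1 1 0 0 p16 1 0 0 1 0 1 0 1 0 0 0 0 0 1 0
p1 (pos 1,3,5,7,9,11,13,15,17,19,21,23,25,27,29,31): XOR of data positions = 1⊕0⊕1⊕1⊕0⊕1⊕0⊕1⊕0⊕0⊕0⊕0⊕0⊕0⊕0 = 1
p2 (pos 2,3,6,7,10,11,14,15,18,19,22,23,26,27,30,31): XOR of data positions = 1⊕0⊕1⊕0⊕0⊕0⊕0⊕0⊕0⊕1⊕0⊕0⊕0⊕1⊕0 = 0
p4 (pos 4,5,6,7,12,13,14,15,20,21,22,23,28,29,30,31): XOR of data positions = 0⊕0⊕1⊕1⊕1⊕0⊕0⊕1⊕0⊕1⊕0⊕0⊕0⊕1⊕0 = 0
p8 (pos 8,9,10,11,12,13,14,15,24,25,26,27,28,29,30,31): XOR of data positions = 1⊕0⊕0⊕1⊕1⊕0⊕0⊕1⊕0⊕0⊕0⊕0⊕0⊕1⊕0 = 1
p16 (pos 16,17,18,19,20,21,22,23,24,25,26,27,28,29,30,31): XOR of data positions = 1⊕0⊕0⊕1⊕0⊕1⊕0⊕1⊕0⊕0⊕0⊕0⊕0⊕1⊕0 = 1
Codeword: 1010001110011001100101010000010

1010001110011001100101010000010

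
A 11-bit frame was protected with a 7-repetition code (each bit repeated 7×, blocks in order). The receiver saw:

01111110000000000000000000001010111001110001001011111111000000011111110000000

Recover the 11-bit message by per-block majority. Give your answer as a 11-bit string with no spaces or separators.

Block 1 (0111111): 6 ones → 1
Block 2 (0000000): 0 ones → 0
Block 3 (0000000): 0 ones → 0
Block 4 (0000000): 0 ones → 0
Block 5 (1010111): 5 ones → 1
Block 6 (0011100): 3 ones → 0
Block 7 (0100101): 3 ones → 0
Block 8 (1111111): 7 ones → 1
Block 9 (0000000): 0 ones → 0
Block 10 (1111111): 7 ones → 1
Block 11 (0000000): 0 ones → 0

10001001010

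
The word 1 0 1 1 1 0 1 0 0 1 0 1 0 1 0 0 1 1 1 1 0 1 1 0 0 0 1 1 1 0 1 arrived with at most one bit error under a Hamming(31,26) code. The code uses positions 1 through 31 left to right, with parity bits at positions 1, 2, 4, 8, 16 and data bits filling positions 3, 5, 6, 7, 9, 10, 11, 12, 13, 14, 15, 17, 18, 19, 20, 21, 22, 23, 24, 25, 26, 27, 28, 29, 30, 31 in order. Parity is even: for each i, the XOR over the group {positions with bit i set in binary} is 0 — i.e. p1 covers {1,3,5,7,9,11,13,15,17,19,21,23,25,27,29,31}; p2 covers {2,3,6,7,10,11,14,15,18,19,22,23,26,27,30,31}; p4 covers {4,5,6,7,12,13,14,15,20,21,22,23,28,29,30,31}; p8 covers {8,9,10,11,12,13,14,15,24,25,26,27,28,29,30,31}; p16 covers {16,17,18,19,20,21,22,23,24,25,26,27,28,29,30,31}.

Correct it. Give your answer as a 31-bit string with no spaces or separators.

1011101001000100111101100011101

s1 (pos 1,3,5,7,9,11,13,15,17,19,21,23,25,27,29,31): 1⊕1⊕1⊕1⊕0⊕0⊕0⊕0⊕1⊕1⊕0⊕1⊕0⊕1⊕1⊕1 = 0
s2 (pos 2,3,6,7,10,11,14,15,18,19,22,23,26,27,30,31): 0⊕1⊕0⊕1⊕1⊕0⊕1⊕0⊕1⊕1⊕1⊕1⊕0⊕1⊕0⊕1 = 0
s4 (pos 4,5,6,7,12,13,14,15,20,21,22,23,28,29,30,31): 1⊕1⊕0⊕1⊕1⊕0⊕1⊕0⊕1⊕0⊕1⊕1⊕1⊕1⊕0⊕1 = 1
s8 (pos 8,9,10,11,12,13,14,15,24,25,26,27,28,29,30,31): 0⊕0⊕1⊕0⊕1⊕0⊕1⊕0⊕0⊕0⊕0⊕1⊕1⊕1⊕0⊕1 = 1
s16 (pos 16,17,18,19,20,21,22,23,24,25,26,27,28,29,30,31): 0⊕1⊕1⊕1⊕1⊕0⊕1⊕1⊕0⊕0⊕0⊕1⊕1⊕1⊕0⊕1 = 0
Syndrome s16…s1 = 01100 → error at position 12.
Flip position 12: 1011101001010100111101100011101 → 1011101001000100111101100011101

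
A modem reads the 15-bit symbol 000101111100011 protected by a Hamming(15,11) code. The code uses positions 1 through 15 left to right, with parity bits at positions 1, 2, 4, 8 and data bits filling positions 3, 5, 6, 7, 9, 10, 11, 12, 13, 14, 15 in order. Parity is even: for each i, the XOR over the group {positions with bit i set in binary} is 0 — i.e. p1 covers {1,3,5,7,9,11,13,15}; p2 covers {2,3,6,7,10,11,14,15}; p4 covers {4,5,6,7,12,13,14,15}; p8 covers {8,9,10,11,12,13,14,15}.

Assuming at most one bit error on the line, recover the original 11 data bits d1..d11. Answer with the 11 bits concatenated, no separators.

s1 (pos 1,3,5,7,9,11,13,15): 0⊕0⊕0⊕1⊕1⊕0⊕0⊕1 = 1
s2 (pos 2,3,6,7,10,11,14,15): 0⊕0⊕1⊕1⊕1⊕0⊕1⊕1 = 1
s4 (pos 4,5,6,7,12,13,14,15): 1⊕0⊕1⊕1⊕0⊕0⊕1⊕1 = 1
s8 (pos 8,9,10,11,12,13,14,15): 1⊕1⊕1⊕0⊕0⊕0⊕1⊕1 = 1
Syndrome s8…s1 = 1111 → error at position 15.
Flip position 15: 000101111100011 → 000101111100010
Read data bits from positions 3,5,6,7,9,10,11,12,13,14,15: 00111100010

00111100010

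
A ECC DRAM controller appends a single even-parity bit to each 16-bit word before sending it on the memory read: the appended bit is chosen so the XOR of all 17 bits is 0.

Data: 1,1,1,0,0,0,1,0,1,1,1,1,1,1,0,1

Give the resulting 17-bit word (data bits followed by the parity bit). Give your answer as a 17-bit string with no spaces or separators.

11100010111111011

XOR of the 16 data bits: 1⊕1⊕1⊕0⊕0⊕0⊕1⊕0⊕1⊕1⊕1⊕1⊕1⊕1⊕0⊕1 = 1
Parity bit = 1 (so all 17 bits XOR to 0).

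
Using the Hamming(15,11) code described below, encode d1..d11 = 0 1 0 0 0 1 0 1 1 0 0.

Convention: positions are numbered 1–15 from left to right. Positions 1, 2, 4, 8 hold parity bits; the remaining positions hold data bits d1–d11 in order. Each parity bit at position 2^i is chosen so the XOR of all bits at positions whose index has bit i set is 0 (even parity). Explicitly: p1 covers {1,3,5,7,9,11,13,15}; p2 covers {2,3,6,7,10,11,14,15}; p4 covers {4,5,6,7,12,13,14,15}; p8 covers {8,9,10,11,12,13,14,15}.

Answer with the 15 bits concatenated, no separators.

010110010101100

Place data at non-parity positions: p1 p2 0 p4 1 0 0 p8 0 1 0 1 1 0 0
p1 (pos 1,3,5,7,9,11,13,15): XOR of data positions = 0⊕1⊕0⊕0⊕0⊕1⊕0 = 0
p2 (pos 2,3,6,7,10,11,14,15): XOR of data positions = 0⊕0⊕0⊕1⊕0⊕0⊕0 = 1
p4 (pos 4,5,6,7,12,13,14,15): XOR of data positions = 1⊕0⊕0⊕1⊕1⊕0⊕0 = 1
p8 (pos 8,9,10,11,12,13,14,15): XOR of data positions = 0⊕1⊕0⊕1⊕1⊕0⊕0 = 1
Codeword: 010110010101100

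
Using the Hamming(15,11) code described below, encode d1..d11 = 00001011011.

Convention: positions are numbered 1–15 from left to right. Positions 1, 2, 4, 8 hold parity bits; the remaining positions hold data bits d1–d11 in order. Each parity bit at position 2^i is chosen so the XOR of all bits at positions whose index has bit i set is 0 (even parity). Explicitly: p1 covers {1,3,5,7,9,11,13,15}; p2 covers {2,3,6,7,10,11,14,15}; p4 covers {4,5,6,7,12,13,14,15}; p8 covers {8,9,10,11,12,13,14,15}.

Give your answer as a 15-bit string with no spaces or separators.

Place data at non-parity positions: p1 p2 0 p4 0 0 0 p8 1 0 1 1 0 1 1
p1 (pos 1,3,5,7,9,11,13,15): XOR of data positions = 0⊕0⊕0⊕1⊕1⊕0⊕1 = 1
p2 (pos 2,3,6,7,10,11,14,15): XOR of data positions = 0⊕0⊕0⊕0⊕1⊕1⊕1 = 1
p4 (pos 4,5,6,7,12,13,14,15): XOR of data positions = 0⊕0⊕0⊕1⊕0⊕1⊕1 = 1
p8 (pos 8,9,10,11,12,13,14,15): XOR of data positions = 1⊕0⊕1⊕1⊕0⊕1⊕1 = 1
Codeword: 110100011011011

110100011011011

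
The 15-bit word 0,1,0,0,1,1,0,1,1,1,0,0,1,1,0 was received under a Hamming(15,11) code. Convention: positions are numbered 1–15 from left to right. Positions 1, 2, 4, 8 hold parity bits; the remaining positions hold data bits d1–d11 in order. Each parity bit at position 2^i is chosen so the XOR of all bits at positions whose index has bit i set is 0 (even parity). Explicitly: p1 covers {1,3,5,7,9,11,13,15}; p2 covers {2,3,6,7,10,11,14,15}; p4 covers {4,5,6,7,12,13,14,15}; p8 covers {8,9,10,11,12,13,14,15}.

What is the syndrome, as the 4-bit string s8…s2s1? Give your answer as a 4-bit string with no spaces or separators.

1001

s1 (pos 1,3,5,7,9,11,13,15): 0⊕0⊕1⊕0⊕1⊕0⊕1⊕0 = 1
s2 (pos 2,3,6,7,10,11,14,15): 1⊕0⊕1⊕0⊕1⊕0⊕1⊕0 = 0
s4 (pos 4,5,6,7,12,13,14,15): 0⊕1⊕1⊕0⊕0⊕1⊕1⊕0 = 0
s8 (pos 8,9,10,11,12,13,14,15): 1⊕1⊕1⊕0⊕0⊕1⊕1⊕0 = 1
Syndrome s8…s1 = 1001 → error at position 9.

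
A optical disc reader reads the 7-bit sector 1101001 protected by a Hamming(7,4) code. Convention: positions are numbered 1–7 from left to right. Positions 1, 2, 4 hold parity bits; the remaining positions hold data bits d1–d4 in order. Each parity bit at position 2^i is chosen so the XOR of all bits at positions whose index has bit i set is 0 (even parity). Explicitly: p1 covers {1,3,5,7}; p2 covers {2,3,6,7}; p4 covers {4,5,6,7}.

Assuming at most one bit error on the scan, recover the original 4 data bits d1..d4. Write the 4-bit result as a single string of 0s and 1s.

s1 (pos 1,3,5,7): 1⊕0⊕0⊕1 = 0
s2 (pos 2,3,6,7): 1⊕0⊕0⊕1 = 0
s4 (pos 4,5,6,7): 1⊕0⊕0⊕1 = 0
Syndrome s4…s1 = 000 → no error.
Read data bits from positions 3,5,6,7: 0001

0001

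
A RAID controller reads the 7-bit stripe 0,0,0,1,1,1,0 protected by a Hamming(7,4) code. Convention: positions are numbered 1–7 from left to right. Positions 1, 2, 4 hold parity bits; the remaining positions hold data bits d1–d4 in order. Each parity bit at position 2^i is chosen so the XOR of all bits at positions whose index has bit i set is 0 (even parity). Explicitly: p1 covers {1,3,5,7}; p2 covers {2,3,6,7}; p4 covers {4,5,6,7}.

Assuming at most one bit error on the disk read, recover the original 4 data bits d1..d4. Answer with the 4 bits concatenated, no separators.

0111

s1 (pos 1,3,5,7): 0⊕0⊕1⊕0 = 1
s2 (pos 2,3,6,7): 0⊕0⊕1⊕0 = 1
s4 (pos 4,5,6,7): 1⊕1⊕1⊕0 = 1
Syndrome s4…s1 = 111 → error at position 7.
Flip position 7: 0001110 → 0001111
Read data bits from positions 3,5,6,7: 0111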